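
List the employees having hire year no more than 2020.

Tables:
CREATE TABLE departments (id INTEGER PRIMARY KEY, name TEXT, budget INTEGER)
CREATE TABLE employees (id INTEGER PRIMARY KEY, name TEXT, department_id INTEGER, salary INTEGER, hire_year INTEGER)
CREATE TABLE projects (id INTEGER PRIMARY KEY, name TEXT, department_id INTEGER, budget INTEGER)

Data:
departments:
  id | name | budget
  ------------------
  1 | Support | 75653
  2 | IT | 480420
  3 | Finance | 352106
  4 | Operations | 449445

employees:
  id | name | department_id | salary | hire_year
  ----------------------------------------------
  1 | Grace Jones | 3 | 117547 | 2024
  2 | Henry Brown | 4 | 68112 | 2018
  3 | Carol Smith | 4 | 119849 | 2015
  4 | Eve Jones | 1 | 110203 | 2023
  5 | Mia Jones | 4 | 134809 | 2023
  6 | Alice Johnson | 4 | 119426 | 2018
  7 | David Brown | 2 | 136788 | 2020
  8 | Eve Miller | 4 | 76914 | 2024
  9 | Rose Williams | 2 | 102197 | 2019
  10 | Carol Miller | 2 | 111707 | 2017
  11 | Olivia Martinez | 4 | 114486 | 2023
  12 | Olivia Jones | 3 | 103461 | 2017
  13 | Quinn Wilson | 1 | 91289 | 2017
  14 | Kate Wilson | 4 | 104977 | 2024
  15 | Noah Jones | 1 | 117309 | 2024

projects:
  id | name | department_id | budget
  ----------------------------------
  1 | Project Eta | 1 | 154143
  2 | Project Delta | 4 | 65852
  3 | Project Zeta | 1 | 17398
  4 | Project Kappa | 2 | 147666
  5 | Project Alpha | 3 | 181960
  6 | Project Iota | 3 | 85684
SELECT name, hire_year FROM employees WHERE hire_year <= 2020

Execution result:
name | hire_year
Henry Brown | 2018
Carol Smith | 2015
Alice Johnson | 2018
David Brown | 2020
Rose Williams | 2019
Carol Miller | 2017
Olivia Jones | 2017
Quinn Wilson | 2017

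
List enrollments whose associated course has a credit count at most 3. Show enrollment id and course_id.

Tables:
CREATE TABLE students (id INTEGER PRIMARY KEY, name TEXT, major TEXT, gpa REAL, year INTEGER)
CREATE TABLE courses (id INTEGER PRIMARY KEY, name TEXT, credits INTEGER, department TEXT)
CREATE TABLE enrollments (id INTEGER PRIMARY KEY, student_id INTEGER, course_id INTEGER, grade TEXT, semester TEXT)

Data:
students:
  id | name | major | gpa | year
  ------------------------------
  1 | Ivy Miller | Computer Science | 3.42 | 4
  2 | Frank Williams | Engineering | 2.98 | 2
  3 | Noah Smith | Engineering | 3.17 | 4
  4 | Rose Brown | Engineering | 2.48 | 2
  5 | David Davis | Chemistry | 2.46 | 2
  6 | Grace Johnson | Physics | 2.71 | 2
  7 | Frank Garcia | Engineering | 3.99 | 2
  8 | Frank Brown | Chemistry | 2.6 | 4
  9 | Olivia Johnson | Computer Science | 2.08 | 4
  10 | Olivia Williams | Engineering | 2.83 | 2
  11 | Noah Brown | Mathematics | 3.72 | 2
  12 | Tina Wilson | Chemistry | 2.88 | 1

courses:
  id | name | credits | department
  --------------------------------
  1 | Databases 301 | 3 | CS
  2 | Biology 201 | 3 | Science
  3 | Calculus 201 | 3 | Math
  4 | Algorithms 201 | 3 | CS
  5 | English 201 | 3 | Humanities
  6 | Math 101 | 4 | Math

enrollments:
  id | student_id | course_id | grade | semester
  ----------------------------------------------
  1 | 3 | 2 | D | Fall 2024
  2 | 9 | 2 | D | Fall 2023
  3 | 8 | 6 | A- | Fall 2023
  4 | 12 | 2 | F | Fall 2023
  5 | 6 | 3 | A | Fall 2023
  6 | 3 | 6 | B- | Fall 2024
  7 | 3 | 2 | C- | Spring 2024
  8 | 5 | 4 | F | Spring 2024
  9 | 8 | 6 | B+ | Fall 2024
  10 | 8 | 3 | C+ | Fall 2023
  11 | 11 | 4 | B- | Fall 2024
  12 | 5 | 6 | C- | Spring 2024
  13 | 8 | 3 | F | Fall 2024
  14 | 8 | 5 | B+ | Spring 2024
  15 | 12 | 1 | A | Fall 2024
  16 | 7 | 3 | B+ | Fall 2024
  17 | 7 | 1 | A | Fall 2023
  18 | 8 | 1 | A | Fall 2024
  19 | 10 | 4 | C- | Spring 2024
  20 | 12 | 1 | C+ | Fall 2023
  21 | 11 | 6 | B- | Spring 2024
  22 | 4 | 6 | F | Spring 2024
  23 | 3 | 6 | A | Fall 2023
SELECT id, course_id FROM enrollments WHERE course_id IN (SELECT id FROM courses WHERE credits <= 3)

Execution result:
id | course_id
1 | 2
2 | 2
4 | 2
5 | 3
7 | 2
8 | 4
10 | 3
11 | 4
13 | 3
14 | 5
15 | 1
16 | 3
17 | 1
18 | 1
19 | 4
20 | 1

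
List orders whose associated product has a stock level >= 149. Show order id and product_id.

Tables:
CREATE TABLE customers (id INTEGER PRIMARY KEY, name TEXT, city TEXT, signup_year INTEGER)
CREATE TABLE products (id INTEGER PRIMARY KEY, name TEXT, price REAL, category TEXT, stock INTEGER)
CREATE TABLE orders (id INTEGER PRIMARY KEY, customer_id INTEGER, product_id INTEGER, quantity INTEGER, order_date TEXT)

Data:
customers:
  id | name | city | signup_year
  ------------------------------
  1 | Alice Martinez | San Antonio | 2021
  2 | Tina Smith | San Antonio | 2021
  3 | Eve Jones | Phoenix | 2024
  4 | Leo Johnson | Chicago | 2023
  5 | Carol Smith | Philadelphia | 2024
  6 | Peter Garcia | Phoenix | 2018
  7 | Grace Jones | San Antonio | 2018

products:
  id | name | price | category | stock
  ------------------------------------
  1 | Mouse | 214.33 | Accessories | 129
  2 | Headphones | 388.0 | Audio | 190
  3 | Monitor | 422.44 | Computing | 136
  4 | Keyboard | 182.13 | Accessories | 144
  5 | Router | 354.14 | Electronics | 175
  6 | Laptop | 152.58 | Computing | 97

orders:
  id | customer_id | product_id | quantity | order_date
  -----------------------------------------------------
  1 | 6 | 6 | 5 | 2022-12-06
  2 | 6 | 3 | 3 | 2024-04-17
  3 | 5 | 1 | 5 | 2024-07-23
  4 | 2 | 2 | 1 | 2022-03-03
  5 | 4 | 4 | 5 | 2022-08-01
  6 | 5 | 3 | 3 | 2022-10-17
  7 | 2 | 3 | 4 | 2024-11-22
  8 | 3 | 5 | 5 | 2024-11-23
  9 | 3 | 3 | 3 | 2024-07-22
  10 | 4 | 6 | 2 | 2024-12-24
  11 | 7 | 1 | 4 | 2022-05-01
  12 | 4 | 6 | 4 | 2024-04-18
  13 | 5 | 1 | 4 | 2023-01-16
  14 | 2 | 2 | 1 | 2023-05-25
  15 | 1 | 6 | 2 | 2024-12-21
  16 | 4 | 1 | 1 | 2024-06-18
SELECT id, product_id FROM orders WHERE product_id IN (SELECT id FROM products WHERE stock >= 149)

Execution result:
id | product_id
4 | 2
8 | 5
14 | 2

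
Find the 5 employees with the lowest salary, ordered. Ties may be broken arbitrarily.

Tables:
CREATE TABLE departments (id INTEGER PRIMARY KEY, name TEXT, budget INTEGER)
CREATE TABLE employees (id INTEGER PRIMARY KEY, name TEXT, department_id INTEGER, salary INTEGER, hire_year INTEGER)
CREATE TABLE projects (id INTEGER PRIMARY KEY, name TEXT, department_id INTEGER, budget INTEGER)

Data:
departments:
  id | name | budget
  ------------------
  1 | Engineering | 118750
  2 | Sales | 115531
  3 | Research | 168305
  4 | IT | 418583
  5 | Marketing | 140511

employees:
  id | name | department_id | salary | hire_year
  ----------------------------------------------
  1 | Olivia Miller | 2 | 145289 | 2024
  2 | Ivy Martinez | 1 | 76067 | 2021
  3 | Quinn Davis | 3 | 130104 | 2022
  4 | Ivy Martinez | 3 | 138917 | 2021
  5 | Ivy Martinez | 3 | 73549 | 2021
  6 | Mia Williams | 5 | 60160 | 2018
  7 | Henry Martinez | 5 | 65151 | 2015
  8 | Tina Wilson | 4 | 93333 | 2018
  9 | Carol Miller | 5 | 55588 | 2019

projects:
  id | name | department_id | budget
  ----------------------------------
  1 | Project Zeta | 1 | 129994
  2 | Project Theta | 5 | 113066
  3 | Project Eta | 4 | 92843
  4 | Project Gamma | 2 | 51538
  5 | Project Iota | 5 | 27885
SELECT name, salary FROM employees ORDER BY salary ASC LIMIT 5

Execution result:
name | salary
Carol Miller | 55588
Mia Williams | 60160
Henry Martinez | 65151
Ivy Martinez | 73549
Ivy Martinez | 76067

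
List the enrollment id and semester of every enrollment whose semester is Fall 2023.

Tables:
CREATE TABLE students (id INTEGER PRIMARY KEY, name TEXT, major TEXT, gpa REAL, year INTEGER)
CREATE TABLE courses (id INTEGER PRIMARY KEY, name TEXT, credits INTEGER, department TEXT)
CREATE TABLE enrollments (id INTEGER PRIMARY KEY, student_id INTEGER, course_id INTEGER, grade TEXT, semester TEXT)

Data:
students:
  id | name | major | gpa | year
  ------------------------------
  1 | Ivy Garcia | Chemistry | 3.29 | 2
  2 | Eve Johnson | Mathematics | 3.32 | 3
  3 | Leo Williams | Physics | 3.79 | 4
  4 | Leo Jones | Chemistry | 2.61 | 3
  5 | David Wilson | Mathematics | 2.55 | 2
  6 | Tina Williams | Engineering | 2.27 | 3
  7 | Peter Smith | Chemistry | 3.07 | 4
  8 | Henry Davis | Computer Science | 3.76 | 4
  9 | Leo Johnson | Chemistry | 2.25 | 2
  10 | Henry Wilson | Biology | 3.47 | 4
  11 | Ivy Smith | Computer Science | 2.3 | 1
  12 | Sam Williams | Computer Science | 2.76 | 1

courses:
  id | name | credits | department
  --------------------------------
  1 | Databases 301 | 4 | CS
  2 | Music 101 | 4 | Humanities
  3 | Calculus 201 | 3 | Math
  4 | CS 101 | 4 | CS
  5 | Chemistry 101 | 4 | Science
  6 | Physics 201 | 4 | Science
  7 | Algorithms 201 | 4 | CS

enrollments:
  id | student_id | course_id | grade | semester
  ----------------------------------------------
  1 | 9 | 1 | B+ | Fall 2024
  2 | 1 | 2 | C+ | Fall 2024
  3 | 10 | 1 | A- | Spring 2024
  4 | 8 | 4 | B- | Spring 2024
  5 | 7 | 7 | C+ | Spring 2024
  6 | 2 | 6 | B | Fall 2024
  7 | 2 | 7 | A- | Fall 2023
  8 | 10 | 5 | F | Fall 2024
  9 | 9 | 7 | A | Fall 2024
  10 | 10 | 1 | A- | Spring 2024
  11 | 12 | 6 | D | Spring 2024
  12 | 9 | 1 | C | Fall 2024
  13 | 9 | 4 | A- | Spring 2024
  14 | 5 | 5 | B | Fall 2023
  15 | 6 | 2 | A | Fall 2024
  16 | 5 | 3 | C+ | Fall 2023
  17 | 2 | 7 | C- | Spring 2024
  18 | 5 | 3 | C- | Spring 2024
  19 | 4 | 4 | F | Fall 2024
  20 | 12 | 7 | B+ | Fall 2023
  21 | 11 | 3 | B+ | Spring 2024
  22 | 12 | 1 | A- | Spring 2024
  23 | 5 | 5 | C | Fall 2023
SELECT id, semester FROM enrollments WHERE semester = 'Fall 2023'

Execution result:
id | semester
7 | Fall 2023
14 | Fall 2023
16 | Fall 2023
20 | Fall 2023
23 | Fall 2023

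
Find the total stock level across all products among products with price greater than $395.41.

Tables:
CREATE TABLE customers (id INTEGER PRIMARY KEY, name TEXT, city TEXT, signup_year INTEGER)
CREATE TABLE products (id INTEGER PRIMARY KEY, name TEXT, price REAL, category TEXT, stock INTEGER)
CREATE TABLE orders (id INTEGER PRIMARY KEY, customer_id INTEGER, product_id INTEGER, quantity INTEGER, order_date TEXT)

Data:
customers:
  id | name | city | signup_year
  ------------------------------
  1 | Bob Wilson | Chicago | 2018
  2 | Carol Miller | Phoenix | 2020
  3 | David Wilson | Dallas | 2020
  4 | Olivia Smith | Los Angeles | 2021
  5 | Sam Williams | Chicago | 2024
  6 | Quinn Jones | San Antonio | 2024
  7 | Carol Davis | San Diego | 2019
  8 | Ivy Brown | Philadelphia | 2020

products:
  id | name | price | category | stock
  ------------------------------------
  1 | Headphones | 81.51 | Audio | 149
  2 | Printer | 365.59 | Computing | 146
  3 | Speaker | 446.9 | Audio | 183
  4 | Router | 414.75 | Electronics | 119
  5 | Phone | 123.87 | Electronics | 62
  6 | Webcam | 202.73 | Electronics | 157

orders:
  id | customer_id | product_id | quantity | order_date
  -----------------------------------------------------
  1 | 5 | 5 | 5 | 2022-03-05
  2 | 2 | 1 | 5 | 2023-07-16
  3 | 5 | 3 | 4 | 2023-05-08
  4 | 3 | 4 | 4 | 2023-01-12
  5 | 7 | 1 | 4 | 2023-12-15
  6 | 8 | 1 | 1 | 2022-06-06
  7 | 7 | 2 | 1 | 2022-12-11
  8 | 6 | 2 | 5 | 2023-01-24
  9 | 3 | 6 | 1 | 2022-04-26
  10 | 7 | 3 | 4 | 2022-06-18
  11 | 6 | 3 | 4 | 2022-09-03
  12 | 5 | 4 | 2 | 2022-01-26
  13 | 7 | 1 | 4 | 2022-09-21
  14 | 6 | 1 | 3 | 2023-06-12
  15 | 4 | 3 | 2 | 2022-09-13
SELECT SUM(stock) FROM products WHERE price > 395.41

Execution result:
302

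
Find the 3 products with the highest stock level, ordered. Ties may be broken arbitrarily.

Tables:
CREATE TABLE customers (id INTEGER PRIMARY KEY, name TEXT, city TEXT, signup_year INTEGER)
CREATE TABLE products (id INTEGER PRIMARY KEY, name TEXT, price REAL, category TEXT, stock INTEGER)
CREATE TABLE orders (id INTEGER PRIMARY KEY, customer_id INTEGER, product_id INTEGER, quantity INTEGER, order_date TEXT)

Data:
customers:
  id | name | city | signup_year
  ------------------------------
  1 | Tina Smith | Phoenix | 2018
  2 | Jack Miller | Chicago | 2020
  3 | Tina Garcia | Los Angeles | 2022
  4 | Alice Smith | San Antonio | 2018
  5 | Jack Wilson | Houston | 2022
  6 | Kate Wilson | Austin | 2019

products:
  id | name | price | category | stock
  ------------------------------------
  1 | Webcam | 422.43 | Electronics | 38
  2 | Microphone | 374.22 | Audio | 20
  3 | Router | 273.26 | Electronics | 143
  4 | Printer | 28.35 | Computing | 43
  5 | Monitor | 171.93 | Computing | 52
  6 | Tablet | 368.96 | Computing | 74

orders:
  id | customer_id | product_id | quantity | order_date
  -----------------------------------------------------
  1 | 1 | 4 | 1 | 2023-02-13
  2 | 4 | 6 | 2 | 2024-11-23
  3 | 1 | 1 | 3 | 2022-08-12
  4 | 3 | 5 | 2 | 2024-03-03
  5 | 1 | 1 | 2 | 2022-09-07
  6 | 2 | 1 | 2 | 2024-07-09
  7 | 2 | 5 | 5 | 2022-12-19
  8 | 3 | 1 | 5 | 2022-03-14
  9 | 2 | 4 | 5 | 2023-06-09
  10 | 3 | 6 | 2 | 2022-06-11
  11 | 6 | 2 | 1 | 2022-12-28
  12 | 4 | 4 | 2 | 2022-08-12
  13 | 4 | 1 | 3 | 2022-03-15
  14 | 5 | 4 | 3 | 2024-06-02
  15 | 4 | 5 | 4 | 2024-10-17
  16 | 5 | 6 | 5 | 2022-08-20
SELECT name, stock FROM products ORDER BY stock DESC LIMIT 3

Execution result:
name | stock
Router | 143
Tablet | 74
Monitor | 52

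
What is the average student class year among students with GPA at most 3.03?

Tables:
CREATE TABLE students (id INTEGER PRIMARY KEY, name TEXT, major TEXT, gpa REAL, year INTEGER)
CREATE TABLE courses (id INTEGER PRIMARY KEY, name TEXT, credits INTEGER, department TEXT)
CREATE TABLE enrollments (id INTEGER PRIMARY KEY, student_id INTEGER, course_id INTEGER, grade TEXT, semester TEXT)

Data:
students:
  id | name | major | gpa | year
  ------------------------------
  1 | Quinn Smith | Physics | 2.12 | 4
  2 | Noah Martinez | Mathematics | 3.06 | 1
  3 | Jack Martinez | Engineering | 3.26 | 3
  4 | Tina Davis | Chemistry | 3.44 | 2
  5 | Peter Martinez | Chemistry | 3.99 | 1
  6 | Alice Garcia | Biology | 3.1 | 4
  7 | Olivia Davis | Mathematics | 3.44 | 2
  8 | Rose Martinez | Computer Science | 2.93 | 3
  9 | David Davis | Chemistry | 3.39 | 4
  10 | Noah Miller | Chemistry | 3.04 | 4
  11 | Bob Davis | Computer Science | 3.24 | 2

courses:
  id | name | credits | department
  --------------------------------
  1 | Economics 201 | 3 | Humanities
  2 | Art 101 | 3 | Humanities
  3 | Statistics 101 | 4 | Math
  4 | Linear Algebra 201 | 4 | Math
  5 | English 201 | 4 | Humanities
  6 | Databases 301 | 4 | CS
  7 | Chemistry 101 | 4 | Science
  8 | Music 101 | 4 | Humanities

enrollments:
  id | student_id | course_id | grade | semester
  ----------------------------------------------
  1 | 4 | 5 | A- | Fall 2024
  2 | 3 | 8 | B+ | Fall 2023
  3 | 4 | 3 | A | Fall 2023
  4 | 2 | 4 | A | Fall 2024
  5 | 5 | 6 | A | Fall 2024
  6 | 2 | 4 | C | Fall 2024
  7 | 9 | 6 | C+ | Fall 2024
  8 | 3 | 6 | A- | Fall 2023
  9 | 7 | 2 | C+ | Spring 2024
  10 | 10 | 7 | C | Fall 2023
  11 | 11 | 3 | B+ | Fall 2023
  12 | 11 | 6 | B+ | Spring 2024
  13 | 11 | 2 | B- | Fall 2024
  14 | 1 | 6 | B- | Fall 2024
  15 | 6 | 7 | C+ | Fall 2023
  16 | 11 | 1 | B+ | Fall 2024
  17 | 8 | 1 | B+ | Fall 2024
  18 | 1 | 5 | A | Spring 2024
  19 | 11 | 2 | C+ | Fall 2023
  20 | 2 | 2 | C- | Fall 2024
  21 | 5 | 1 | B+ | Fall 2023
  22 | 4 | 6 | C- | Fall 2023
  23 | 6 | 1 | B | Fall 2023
SELECT AVG(year) FROM students WHERE gpa <= 3.03

Execution result:
3.50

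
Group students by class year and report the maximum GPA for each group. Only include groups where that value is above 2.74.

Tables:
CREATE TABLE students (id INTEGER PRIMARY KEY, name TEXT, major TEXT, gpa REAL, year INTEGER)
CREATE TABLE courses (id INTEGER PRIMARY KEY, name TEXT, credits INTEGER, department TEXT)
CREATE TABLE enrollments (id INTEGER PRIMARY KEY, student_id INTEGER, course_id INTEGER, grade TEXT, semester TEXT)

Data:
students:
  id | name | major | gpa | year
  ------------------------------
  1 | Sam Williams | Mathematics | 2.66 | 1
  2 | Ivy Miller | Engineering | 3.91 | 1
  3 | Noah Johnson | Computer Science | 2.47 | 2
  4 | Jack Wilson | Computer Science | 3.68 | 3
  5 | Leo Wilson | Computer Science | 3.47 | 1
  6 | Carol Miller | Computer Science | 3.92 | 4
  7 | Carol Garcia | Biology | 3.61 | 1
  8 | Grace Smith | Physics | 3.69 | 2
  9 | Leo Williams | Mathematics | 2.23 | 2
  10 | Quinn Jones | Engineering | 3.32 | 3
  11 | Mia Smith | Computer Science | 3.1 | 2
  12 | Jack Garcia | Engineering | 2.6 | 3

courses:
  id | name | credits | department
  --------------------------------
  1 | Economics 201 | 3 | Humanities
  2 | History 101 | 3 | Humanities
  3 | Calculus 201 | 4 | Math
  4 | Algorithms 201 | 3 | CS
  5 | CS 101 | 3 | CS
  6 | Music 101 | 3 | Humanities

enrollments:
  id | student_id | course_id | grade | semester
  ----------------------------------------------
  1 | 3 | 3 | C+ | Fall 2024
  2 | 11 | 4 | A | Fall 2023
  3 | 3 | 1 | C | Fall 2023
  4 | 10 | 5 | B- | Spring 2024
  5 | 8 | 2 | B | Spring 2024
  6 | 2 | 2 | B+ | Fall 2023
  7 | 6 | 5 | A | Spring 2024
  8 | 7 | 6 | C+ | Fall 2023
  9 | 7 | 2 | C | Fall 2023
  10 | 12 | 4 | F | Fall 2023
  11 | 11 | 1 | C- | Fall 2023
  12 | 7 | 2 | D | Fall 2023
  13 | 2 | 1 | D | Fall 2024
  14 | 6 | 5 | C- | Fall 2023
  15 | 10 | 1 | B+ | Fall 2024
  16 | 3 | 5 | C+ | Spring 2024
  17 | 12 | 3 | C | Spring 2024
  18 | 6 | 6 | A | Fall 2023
SELECT year, MAX(gpa) AS max_gpa FROM students GROUP BY year HAVING MAX(gpa) > 2.74

Execution result:
year | max_gpa
1 | 3.91
2 | 3.69
3 | 3.68
4 | 3.92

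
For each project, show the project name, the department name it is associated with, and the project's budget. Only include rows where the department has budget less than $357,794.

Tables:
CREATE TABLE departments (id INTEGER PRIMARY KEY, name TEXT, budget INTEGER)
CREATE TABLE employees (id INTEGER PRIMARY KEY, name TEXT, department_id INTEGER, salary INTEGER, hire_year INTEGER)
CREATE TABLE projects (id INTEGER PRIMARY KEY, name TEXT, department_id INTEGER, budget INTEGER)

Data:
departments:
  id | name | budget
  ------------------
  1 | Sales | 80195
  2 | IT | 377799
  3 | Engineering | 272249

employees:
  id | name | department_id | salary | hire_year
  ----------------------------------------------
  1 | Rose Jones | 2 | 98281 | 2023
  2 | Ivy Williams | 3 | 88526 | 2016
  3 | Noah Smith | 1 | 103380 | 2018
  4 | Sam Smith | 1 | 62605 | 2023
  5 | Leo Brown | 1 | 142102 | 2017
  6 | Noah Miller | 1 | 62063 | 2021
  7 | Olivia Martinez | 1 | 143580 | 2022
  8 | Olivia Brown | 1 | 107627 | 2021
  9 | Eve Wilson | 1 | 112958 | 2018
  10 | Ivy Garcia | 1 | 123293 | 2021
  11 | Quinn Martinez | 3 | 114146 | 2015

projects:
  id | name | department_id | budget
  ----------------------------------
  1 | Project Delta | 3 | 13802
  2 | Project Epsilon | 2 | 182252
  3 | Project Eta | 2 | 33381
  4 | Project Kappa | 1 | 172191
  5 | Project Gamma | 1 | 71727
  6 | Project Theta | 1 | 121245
SELECT c.name, p.name AS department, c.budget FROM projects c JOIN departments p ON c.department_id = p.id WHERE p.budget < 357794

Execution result:
name | department | budget
Project Delta | Engineering | 13802
Project Kappa | Sales | 172191
Project Gamma | Sales | 71727
Project Theta | Sales | 121245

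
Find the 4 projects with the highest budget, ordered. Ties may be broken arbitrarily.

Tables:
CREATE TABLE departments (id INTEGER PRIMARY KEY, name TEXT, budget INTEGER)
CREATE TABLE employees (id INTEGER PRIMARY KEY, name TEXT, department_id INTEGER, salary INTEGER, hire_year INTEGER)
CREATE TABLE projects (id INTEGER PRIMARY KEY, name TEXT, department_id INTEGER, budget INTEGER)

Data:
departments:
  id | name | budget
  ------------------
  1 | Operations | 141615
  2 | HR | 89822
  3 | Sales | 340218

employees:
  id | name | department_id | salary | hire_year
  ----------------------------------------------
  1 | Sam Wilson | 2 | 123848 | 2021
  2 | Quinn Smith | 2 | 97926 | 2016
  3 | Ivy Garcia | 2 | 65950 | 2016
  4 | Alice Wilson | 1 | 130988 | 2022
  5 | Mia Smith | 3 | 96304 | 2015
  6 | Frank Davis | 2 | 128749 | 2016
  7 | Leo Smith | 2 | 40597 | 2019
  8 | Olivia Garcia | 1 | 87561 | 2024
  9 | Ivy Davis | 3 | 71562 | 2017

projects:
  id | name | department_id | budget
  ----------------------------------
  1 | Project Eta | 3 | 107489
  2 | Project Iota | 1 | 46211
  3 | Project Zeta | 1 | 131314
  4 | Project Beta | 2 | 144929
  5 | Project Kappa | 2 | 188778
SELECT name, budget FROM projects ORDER BY budget DESC LIMIT 4

Execution result:
name | budget
Project Kappa | 188778
Project Beta | 144929
Project Zeta | 131314
Project Eta | 107489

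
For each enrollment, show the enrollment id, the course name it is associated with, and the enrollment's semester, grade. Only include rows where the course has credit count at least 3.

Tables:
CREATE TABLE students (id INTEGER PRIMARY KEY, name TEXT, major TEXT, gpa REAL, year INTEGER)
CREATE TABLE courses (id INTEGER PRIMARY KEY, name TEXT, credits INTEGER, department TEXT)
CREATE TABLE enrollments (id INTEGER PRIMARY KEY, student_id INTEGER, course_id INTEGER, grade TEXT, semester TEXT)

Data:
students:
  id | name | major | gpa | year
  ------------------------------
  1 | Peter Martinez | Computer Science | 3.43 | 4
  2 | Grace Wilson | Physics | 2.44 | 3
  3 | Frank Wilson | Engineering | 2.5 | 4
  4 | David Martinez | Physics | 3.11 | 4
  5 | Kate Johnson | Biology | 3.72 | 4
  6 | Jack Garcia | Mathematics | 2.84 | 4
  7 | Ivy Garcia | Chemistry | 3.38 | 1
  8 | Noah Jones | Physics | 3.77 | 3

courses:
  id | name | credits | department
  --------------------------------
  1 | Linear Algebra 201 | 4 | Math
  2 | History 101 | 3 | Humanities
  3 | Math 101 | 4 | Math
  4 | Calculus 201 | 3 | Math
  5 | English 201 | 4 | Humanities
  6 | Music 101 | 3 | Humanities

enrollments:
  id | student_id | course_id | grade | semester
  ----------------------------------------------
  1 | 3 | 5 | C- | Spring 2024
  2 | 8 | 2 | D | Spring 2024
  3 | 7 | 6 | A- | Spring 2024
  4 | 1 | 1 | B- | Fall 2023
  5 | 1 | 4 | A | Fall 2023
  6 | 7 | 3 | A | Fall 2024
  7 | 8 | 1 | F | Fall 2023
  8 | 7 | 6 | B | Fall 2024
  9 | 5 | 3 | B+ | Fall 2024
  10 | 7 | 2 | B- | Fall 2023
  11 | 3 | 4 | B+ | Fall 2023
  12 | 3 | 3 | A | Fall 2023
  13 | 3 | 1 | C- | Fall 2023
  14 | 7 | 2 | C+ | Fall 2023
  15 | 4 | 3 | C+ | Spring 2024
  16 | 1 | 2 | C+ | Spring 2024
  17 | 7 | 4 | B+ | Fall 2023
SELECT c.id, p.name AS course, c.semester, c.grade FROM enrollments c JOIN courses p ON c.course_id = p.id WHERE p.credits >= 3

Execution result:
id | course | semester | grade
1 | English 201 | Spring 2024 | C-
2 | History 101 | Spring 2024 | D
3 | Music 101 | Spring 2024 | A-
4 | Linear Algebra 201 | Fall 2023 | B-
5 | Calculus 201 | Fall 2023 | A
6 | Math 101 | Fall 2024 | A
7 | Linear Algebra 201 | Fall 2023 | F
8 | Music 101 | Fall 2024 | B
9 | Math 101 | Fall 2024 | B+
10 | History 101 | Fall 2023 | B-
11 | Calculus 201 | Fall 2023 | B+
12 | Math 101 | Fall 2023 | A
13 | Linear Algebra 201 | Fall 2023 | C-
14 | History 101 | Fall 2023 | C+
15 | Math 101 | Spring 2024 | C+
16 | History 101 | Spring 2024 | C+
17 | Calculus 201 | Fall 2023 | B+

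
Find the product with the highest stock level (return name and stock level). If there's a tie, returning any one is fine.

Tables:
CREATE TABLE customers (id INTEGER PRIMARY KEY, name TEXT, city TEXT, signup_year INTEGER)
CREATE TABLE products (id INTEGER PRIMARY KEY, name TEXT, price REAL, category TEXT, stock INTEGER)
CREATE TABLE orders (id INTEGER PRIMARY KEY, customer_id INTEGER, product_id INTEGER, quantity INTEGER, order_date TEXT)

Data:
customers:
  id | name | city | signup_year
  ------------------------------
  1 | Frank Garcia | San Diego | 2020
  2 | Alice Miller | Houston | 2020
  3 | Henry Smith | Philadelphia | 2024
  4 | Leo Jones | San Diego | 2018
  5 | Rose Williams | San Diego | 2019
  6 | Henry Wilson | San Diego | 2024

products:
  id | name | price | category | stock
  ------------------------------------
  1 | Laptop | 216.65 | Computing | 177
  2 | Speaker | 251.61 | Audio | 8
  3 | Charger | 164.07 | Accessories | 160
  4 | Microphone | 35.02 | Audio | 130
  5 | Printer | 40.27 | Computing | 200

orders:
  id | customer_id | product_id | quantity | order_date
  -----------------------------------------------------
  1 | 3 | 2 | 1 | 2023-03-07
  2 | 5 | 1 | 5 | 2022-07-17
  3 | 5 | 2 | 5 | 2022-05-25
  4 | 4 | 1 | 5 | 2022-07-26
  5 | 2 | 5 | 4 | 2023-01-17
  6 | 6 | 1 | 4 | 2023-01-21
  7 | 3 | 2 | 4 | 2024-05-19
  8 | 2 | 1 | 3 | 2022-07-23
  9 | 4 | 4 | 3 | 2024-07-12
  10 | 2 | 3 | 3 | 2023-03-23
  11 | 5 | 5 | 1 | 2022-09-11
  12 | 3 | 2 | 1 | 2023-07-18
SELECT name, stock FROM products ORDER BY stock DESC LIMIT 1

Execution result:
name | stock
Printer | 200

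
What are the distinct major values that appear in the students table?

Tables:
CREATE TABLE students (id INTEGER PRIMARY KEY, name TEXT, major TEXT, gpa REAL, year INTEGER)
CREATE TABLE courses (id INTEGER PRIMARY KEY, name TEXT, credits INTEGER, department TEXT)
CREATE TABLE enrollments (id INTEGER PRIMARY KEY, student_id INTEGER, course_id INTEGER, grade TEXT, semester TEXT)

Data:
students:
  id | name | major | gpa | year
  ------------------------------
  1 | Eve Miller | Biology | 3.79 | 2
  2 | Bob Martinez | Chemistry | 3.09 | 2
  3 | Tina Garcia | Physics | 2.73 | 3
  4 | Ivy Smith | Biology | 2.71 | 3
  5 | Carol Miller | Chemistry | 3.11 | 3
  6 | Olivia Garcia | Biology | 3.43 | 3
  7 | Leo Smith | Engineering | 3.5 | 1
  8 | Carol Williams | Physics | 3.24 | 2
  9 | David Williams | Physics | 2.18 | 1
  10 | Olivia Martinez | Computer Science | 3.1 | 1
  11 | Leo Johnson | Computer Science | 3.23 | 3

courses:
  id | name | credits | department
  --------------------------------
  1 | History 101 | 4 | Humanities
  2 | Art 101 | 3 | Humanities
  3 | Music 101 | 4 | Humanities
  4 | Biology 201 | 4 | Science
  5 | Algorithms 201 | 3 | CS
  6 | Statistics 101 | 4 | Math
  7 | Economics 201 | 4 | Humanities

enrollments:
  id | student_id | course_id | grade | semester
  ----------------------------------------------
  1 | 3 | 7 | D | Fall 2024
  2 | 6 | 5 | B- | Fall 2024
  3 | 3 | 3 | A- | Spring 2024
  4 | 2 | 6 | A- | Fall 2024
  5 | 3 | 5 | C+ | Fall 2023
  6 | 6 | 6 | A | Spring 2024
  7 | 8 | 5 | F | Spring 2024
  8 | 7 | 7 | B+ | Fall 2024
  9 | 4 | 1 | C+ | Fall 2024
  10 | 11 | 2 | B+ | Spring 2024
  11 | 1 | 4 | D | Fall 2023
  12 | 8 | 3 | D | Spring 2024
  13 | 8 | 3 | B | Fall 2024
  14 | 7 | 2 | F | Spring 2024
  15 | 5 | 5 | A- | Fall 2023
SELECT DISTINCT major FROM students

Execution result:
major
Biology
Chemistry
Physics
Engineering
Computer Science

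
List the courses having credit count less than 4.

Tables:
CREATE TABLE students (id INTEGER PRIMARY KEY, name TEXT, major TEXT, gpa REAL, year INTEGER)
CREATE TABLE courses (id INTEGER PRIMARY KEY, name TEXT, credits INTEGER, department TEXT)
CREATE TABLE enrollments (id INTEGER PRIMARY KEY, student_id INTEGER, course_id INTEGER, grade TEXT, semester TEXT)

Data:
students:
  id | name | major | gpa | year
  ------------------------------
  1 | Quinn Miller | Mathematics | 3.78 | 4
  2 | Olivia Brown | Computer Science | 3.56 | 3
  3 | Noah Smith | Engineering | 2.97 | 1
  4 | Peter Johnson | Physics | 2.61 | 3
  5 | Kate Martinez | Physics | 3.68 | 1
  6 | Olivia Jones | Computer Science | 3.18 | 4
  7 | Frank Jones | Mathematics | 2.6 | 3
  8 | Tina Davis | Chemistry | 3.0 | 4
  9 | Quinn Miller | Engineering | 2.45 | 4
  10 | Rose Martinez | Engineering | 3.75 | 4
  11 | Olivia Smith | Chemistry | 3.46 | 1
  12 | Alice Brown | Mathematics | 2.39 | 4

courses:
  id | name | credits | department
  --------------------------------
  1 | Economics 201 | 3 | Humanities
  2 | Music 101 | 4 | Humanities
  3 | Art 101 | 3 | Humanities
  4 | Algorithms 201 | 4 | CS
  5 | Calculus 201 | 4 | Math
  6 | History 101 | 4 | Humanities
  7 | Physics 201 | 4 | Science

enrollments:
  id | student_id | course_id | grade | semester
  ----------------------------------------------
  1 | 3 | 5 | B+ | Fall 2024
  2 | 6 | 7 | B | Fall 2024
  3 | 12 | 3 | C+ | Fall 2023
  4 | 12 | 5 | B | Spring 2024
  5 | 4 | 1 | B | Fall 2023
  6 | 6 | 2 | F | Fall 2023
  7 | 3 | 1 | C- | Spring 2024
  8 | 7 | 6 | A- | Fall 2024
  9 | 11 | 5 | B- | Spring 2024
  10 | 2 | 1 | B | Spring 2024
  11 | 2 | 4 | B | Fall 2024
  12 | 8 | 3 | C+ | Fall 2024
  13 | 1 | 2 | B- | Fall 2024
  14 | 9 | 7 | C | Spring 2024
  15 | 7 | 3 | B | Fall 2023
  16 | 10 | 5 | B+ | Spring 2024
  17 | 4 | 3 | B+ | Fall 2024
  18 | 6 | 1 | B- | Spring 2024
SELECT name, credits FROM courses WHERE credits < 4

Execution result:
name | credits
Economics 201 | 3
Art 101 | 3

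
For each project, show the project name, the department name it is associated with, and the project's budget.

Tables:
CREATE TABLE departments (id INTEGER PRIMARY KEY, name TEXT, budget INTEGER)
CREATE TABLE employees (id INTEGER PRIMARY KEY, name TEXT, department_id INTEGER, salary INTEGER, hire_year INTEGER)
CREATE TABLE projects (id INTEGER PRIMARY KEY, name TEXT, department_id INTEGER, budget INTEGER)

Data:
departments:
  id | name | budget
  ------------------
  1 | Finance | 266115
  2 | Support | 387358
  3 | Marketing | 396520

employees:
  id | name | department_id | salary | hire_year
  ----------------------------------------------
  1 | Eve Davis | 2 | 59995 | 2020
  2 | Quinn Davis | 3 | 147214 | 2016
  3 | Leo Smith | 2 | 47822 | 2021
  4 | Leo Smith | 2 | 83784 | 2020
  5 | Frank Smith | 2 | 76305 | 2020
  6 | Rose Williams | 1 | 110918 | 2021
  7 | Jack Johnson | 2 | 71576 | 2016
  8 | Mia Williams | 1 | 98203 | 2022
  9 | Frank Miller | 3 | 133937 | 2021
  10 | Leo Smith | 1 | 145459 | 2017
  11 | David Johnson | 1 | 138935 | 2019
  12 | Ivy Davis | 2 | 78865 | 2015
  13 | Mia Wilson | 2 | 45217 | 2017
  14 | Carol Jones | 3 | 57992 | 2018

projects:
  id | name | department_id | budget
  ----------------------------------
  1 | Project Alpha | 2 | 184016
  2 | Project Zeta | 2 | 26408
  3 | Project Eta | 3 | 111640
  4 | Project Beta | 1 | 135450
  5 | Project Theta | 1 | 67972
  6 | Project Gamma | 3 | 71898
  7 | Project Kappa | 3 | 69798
SELECT c.name, p.name AS department, c.budget FROM projects c JOIN departments p ON c.department_id = p.id

Execution result:
name | department | budget
Project Alpha | Support | 184016
Project Zeta | Support | 26408
Project Eta | Marketing | 111640
Project Beta | Finance | 135450
Project Theta | Finance | 67972
Project Gamma | Marketing | 71898
Project Kappa | Marketing | 69798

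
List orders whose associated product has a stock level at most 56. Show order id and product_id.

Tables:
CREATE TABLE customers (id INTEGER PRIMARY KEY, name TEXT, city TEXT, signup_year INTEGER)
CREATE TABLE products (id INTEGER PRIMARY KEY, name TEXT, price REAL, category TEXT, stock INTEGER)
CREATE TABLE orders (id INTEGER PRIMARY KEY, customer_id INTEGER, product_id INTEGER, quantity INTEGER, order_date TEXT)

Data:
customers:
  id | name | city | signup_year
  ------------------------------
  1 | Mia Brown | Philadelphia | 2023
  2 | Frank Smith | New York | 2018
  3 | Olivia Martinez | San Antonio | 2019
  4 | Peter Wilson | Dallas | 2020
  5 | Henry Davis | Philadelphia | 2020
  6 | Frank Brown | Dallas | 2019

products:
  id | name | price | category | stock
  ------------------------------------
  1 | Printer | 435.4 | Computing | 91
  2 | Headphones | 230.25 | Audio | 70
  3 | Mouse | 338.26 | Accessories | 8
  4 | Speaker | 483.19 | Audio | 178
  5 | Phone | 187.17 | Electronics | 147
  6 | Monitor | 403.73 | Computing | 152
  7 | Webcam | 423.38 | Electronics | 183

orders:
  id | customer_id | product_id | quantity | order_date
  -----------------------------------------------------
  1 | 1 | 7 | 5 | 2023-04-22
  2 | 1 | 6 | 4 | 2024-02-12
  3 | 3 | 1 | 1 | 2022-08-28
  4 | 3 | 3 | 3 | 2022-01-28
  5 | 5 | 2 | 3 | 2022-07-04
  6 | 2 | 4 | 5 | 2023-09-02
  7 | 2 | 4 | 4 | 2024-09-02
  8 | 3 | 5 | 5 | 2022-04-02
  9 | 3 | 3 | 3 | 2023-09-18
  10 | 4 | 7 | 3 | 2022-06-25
SELECT id, product_id FROM orders WHERE product_id IN (SELECT id FROM products WHERE stock <= 56)

Execution result:
id | product_id
4 | 3
9 | 3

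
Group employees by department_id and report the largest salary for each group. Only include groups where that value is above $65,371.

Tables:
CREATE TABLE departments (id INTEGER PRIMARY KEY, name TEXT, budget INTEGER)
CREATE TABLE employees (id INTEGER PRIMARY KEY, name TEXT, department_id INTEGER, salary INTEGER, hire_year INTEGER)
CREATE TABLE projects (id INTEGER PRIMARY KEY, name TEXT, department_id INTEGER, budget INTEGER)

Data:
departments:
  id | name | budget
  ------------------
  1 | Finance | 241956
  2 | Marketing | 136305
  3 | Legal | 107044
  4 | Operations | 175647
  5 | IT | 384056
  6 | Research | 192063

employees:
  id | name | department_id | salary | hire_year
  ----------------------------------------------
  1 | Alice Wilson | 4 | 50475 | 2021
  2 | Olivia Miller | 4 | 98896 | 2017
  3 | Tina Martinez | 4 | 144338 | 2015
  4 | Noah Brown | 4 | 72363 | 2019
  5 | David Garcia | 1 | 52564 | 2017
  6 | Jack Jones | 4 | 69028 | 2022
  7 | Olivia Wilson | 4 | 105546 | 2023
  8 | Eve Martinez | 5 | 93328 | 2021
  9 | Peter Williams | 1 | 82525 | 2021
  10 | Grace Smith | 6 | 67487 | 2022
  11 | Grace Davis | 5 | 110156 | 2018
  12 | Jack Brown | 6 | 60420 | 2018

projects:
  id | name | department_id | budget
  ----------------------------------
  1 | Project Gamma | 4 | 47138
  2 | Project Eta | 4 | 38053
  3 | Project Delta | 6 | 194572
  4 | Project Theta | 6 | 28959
SELECT department_id, MAX(salary) AS max_salary FROM employees GROUP BY department_id HAVING MAX(salary) > 65371

Execution result:
department_id | max_salary
1 | 82525
4 | 144338
5 | 110156
6 | 67487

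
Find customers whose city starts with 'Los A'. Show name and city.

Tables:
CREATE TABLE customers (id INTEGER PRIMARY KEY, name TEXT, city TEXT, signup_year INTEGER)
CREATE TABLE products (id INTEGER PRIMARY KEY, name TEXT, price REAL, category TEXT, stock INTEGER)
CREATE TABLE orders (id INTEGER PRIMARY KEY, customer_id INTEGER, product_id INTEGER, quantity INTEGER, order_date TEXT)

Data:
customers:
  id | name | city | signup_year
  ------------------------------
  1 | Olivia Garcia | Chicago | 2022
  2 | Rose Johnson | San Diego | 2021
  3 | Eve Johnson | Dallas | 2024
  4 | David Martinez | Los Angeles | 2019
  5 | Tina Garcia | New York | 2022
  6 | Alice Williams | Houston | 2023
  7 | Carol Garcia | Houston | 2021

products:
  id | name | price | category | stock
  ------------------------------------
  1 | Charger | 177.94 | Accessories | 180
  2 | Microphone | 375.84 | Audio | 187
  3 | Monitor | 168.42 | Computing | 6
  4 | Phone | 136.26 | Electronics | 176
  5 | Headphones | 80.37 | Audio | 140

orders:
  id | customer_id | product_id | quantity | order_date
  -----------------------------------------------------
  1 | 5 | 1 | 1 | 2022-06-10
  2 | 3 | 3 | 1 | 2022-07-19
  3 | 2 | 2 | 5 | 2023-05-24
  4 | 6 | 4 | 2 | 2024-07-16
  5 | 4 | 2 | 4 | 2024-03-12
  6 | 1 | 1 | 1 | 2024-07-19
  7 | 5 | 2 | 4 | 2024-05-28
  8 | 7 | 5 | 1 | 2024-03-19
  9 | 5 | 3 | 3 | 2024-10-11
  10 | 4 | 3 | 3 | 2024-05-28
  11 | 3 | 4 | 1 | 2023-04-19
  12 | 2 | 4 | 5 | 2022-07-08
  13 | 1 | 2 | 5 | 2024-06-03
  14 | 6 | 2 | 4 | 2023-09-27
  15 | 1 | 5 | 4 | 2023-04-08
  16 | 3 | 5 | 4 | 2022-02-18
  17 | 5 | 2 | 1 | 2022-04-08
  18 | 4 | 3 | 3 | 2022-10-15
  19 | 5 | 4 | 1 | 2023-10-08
SELECT name, city FROM customers WHERE city LIKE 'Los A%'

Execution result:
name | city
David Martinez | Los Angeles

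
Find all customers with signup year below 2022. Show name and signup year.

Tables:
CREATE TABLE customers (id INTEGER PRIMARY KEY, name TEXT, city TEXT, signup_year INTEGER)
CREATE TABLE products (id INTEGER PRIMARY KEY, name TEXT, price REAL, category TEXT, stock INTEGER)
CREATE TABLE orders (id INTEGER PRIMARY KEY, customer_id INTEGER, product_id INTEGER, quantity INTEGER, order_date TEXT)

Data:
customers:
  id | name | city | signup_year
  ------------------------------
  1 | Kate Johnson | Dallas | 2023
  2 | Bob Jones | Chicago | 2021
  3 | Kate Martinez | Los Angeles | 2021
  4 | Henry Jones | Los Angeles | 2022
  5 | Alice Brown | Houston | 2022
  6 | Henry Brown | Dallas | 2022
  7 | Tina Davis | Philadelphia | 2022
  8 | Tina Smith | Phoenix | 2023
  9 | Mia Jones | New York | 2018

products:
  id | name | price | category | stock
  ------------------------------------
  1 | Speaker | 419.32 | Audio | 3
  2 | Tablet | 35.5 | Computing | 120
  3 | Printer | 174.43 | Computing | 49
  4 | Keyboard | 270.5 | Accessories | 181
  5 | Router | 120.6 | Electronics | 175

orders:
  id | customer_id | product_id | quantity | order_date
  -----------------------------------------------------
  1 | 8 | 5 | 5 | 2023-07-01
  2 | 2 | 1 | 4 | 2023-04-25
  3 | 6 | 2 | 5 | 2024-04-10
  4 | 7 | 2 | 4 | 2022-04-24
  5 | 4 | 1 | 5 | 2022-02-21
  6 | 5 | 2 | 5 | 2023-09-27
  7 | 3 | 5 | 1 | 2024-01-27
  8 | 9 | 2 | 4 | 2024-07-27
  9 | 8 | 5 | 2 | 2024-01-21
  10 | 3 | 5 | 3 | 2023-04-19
SELECT name, signup_year FROM customers WHERE signup_year < 2022

Execution result:
name | signup_year
Bob Jones | 2021
Kate Martinez | 2021
Mia Jones | 2018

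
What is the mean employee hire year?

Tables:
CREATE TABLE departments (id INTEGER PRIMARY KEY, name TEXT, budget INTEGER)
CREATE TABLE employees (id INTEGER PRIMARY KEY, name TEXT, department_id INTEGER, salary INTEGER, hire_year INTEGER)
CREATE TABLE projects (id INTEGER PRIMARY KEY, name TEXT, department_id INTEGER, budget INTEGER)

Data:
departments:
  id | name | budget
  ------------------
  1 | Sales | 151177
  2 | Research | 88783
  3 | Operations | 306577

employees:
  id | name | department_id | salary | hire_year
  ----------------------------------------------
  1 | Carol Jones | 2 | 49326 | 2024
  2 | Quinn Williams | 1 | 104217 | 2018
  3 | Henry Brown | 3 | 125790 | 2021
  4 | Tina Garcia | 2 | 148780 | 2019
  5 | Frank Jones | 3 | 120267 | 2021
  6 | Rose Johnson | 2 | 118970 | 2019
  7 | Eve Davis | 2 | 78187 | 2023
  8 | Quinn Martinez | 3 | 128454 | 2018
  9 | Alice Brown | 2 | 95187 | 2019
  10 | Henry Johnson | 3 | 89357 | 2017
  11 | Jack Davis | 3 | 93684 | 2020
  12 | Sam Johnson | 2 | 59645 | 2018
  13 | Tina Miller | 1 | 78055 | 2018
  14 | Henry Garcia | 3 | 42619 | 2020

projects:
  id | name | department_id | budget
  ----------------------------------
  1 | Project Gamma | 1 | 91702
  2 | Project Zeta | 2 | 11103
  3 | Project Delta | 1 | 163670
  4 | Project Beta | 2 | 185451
SELECT AVG(hire_year) FROM employees

Execution result:
2019.64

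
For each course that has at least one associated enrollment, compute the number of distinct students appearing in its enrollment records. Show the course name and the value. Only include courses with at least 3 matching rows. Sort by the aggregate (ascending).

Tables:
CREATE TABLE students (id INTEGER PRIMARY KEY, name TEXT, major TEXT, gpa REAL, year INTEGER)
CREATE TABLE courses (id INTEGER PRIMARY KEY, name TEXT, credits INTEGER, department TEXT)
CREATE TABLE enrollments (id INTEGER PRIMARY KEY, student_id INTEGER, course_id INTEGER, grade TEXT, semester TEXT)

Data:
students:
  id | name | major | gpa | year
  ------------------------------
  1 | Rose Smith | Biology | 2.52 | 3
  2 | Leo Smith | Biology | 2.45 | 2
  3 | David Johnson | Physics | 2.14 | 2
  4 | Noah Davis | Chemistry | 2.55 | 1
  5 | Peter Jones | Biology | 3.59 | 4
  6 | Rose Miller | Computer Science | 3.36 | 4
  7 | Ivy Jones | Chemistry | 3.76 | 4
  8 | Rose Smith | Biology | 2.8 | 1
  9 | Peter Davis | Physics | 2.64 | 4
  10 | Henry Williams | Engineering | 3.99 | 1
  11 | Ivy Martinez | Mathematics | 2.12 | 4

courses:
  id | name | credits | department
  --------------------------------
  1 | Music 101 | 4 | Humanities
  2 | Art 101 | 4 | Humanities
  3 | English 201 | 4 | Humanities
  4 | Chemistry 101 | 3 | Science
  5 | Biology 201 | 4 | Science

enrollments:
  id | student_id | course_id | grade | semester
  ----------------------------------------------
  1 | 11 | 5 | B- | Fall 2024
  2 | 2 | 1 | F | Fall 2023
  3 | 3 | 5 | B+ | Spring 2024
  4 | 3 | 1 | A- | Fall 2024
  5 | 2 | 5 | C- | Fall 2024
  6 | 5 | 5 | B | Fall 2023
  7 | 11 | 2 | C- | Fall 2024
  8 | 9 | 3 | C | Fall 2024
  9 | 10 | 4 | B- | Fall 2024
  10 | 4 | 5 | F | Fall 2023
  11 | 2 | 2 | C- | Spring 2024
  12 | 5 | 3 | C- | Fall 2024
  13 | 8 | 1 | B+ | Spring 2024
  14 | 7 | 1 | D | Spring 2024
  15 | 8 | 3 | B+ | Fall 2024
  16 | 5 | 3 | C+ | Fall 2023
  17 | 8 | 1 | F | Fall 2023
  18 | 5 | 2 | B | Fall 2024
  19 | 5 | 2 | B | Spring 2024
SELECT p.name, COUNT(DISTINCT c.student_id) AS distinct_student_count FROM enrollments c JOIN courses p ON c.course_id = p.id GROUP BY p.id, p.name HAVING COUNT(*) >= 3 ORDER BY distinct_student_count ASC

Execution result:
name | distinct_student_count
Art 101 | 3
English 201 | 3
Music 101 | 4
Biology 201 | 5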